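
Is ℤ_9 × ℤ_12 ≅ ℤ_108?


Comparing ℤ_9 × ℤ_12 and ℤ_108:
gcd(9,12) = 3 ≠ 1. Max element order in ℤ_9×ℤ_12 is lcm(9,12) = 36 < 108, so it has no element of order 108

No, ℤ_9 × ℤ_12 ≇ ℤ_108


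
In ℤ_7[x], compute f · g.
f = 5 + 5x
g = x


Expand and collect like terms; reduce coefficients mod 7:
x^0: 5·0 = 0 ≡ 0 (mod 7)
x^1: 5·1 + 5·0 = 5 ≡ 5 (mod 7)
x^2: 5·1 = 5 ≡ 5 (mod 7)
Result: 5x + 5x^2

f · g = 5x + 5x^2


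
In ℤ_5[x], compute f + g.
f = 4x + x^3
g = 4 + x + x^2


Add coefficients mod 5:
x^0: 0 + 4 = 4 (mod 5)
x^1: 4 + 1 = 0 (mod 5)
x^2: 0 + 1 = 1 (mod 5)
x^3: 1 + 0 = 1 (mod 5)
Result: 4 + x^2 + x^3

f + g = 4 + x^2 + x^3


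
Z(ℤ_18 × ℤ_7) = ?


Z(G) = {g ∈ G | gx = xg for all x ∈ G}
Direct product of abelian groups is abelian, so Z(G) = G

Z(ℤ_18 × ℤ_7) = ℤ_18 × ℤ_7


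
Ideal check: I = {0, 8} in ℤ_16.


Check ideal conditions for I = {0, 8} in ℤ_16:
(1) I is an additive subgroup? Yes
(2) For r ∈ ℤ_16 and a ∈ I: r·a ∈ I? Yes

Yes, I is an ideal of ℤ_16


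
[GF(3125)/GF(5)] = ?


GF(3125) = GF(5^5), so the extension degree is 5

[GF(3125)/GF(5)] = 5


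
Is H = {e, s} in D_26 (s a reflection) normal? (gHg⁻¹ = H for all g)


H = {e, s} in D_26 (s a reflection)
r·s·r⁻¹ = sr⁻² ≠ s for n ≥ 3, so {e, s} is not closed under conjugation

No, not a normal subgroup


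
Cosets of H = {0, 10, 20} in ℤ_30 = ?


H = {0, 10, 20}, |H| = 3
Number of cosets = |G|/|H| = 30/3 = 10
0 + H = {0, 10, 20}
1 + H = {1, 11, 21}
2 + H = {2, 12, 22}
3 + H = {3, 13, 23}
4 + H = {4, 14, 24}
5 + H = {5, 15, 25}
6 + H = {6, 16, 26}
7 + H = {7, 17, 27}
8 + H = {8, 18, 28}
9 + H = {9, 19, 29}

Cosets: 0+H={0,10,20}; 1+H={1,11,21}; 2+H={2,12,22}; 3+H={3,13,23}; 4+H={4,14,24}; 5+H={5,15,25}; 6+H={6,16,26}; 7+H={7,17,27}; 8+H={8,18,28}; 9+H={9,19,29}


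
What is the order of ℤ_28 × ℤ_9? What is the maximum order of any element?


|ℤ_28 × ℤ_9| = 28 × 9 = 252
Max element order = lcm(28,9) = 252
Cyclic? Yes (gcd=1)

|ℤ_28×ℤ_9| = 252, max element order = 252


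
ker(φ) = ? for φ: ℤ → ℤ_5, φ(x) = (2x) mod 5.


Kernel = preimage of identity
ker(φ) = {x ∈ ℤ : 2x ≡ 0 (mod 5)}. gcd(2,5) = 1, so 2x ≡ 0 (mod 5) ⟺ x ≡ 0 (mod 5/1 = 5). Hence ker(φ) = 5ℤ

ker(φ) = 5ℤ


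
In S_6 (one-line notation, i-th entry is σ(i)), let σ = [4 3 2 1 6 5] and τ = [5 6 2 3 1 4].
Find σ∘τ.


σ∘τ: apply τ first, then σ
1 →τ 5 →σ 6
2 →τ 6 →σ 5
3 →τ 2 →σ 3
4 →τ 3 →σ 2
5 →τ 1 →σ 4
6 →τ 4 →σ 1

σ∘τ = [6 5 3 2 4 1]


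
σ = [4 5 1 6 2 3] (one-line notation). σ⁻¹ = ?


To find σ⁻¹, swap domain and range:
σ(1) = 4 → σ⁻¹(4) = 1
σ(2) = 5 → σ⁻¹(5) = 2
σ(3) = 1 → σ⁻¹(1) = 3
σ(4) = 6 → σ⁻¹(6) = 4
σ(5) = 2 → σ⁻¹(2) = 5
σ(6) = 3 → σ⁻¹(3) = 6

σ⁻¹ = [3 5 6 1 2 4]


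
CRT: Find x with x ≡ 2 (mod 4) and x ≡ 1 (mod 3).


m₁ = 4, m₂ = 3, gcd = 1, so CRT applies. M = m₁·m₂ = 12
Let M₁ = M/m₁ = 3, M₂ = M/m₂ = 4
Find y₁ ≡ M₁⁻¹ (mod m₁): 3⁻¹ ≡ 3 (mod 4)
Find y₂ ≡ M₂⁻¹ (mod m₂): 4⁻¹ ≡ 1 (mod 3)
x = a₁·M₁·y₁ + a₂·M₂·y₂ = 2·3·3 + 1·4·1 = 22
Reduce mod 12: x ≡ 10
Check: 10 mod 4 = 2 ✓, 10 mod 3 = 1 ✓

x ≡ 10 (mod 12)


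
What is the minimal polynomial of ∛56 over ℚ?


∛56 satisfies x³ - 56 = 0, irreducible over ℚ (no rational root; 56 is not a perfect cube)

Minimal polynomial: x³ - 56


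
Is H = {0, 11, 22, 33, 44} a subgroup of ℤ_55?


Subgroup test for H = {0, 11, 22, 33, 44} in (ℤ_55, +):
(1) 0 ∈ H? Yes
(2) Closure: for all a,b ∈ H, (a+b) mod 55 ∈ H? Yes
(3) Inverses: for all a ∈ H, -a mod 55 ∈ H? Yes

Yes, H is a subgroup of ℤ_55


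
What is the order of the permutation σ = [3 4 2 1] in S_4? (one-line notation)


Cycle decomposition: (1 3 2 4)
Cycle lengths: 4
Order = lcm(4) = 4

ord(σ) = 4


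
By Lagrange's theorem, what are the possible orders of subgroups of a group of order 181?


Lagrange's theorem: |H| divides |G|
|G| = 181
Divisors of 181: 1, 181

Possible subgroup orders: {1, 181}


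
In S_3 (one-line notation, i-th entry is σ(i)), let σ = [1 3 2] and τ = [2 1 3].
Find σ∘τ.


σ∘τ: apply τ first, then σ
1 →τ 2 →σ 3
2 →τ 1 →σ 1
3 →τ 3 →σ 2

σ∘τ = [3 1 2]


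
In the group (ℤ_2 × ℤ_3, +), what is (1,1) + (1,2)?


Operation: componentwise addition mod (2, 3)
(1,1) + (1,2) = ((a₁+b₁) mod 2, (a₂+b₂) mod 3) with a = (1,1), b = (1,2)

(1,1) + (1,2) = (0,0)


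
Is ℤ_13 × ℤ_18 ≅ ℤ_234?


Comparing ℤ_13 × ℤ_18 and ℤ_234:
gcd(13,18) = 1, so ℤ_13 × ℤ_18 ≅ ℤ_234 (CRT)

Yes, ℤ_13 × ℤ_18 ≅ ℤ_234


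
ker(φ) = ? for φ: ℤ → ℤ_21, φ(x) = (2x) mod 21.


Kernel = preimage of identity
ker(φ) = {x ∈ ℤ : 2x ≡ 0 (mod 21)}. gcd(2,21) = 1, so 2x ≡ 0 (mod 21) ⟺ x ≡ 0 (mod 21/1 = 21). Hence ker(φ) = 21ℤ

ker(φ) = 21ℤ


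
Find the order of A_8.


|A_n| = n!/2 (even permutations)
|A_8| = 8!/2 = 40320/2 = 20160

|A_8| = 20160


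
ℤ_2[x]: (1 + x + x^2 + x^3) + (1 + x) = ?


Add coefficients mod 2:
x^0: 1 + 1 = 0 (mod 2)
x^1: 1 + 1 = 0 (mod 2)
x^2: 1 + 0 = 1 (mod 2)
x^3: 1 + 0 = 1 (mod 2)
Result: x^2 + x^3

f + g = x^2 + x^3


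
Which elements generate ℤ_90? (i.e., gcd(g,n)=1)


g generates ℤ_n iff gcd(g,n) = 1
Prime factors of 90: 2, 3, 5
Generators are g ∈ {1,...,89} not divisible by any of these primes.
Generators: {1, 7, 11, 13, 17, 19, 23, 29, 31, 37, 41, 43, 47, 49, 53, 59, 61, 67, 71, 73, 77, 79, 83, 89}
Number of generators = φ(90) = 24

Generators of ℤ_90 = {1, 7, 11, 13, 17, 19, 23, 29, 31, 37, 41, 43, 47, 49, 53, 59, 61, 67, 71, 73, 77, 79, 83, 89}


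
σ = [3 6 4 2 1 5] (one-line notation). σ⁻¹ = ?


To find σ⁻¹, swap domain and range:
σ(1) = 3 → σ⁻¹(3) = 1
σ(2) = 6 → σ⁻¹(6) = 2
σ(3) = 4 → σ⁻¹(4) = 3
σ(4) = 2 → σ⁻¹(2) = 4
σ(5) = 1 → σ⁻¹(1) = 5
σ(6) = 5 → σ⁻¹(5) = 6

σ⁻¹ = [5 4 1 3 6 2]


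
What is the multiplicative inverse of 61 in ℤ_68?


Use the extended Euclidean algorithm to write 1 = 61·s + 68·t; then s mod 68 is the inverse.
Euclidean algorithm:
  61 = 0·68 + 61
  68 = 1·61 + 7
  61 = 8·7 + 5
  7 = 1·5 + 2
  5 = 2·2 + 1
  2 = 2·1 + 0
gcd(61,68) = 1
Back-substitution gives: 61·(29) + 68·(-26) = 1
So 61⁻¹ ≡ 29 ≡ 29 (mod 68)
Check: 61 × 29 = 1769 ≡ 1 (mod 68) ✓

61⁻¹ ≡ 29 (mod 68)


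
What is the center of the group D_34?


Z(G) = {g ∈ G | gx = xg for all x ∈ G}
For even n, Z(D_n) = {e, r^(n/2)}: the 180° rotation r^17 commutes with every reflection and rotation

Z(D_34) = {e, r^17}


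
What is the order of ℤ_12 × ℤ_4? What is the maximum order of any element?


|ℤ_12 × ℤ_4| = 12 × 4 = 48
Max element order = lcm(12,4) = 12
Cyclic? No (gcd=4)

|ℤ_12×ℤ_4| = 48, max element order = 12


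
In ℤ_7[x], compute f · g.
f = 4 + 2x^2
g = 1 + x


Expand and collect like terms; reduce coefficients mod 7:
x^0: 4·1 = 4 ≡ 4 (mod 7)
x^1: 4·1 + 0·1 = 4 ≡ 4 (mod 7)
x^2: 0·1 + 2·1 = 2 ≡ 2 (mod 7)
x^3: 2·1 = 2 ≡ 2 (mod 7)
Result: 4 + 4x + 2x^2 + 2x^3

f · g = 4 + 4x + 2x^2 + 2x^3


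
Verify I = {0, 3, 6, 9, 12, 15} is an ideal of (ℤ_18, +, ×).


Check ideal conditions for I = {0, 3, 6, 9, 12, 15} in ℤ_18:
(1) I is an additive subgroup? Yes
(2) For r ∈ ℤ_18 and a ∈ I: r·a ∈ I? Yes

Yes, I is an ideal of ℤ_18


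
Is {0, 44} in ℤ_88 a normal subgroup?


H = {0, 44} in ℤ_88
ℤ_88 is abelian; every subgroup of an abelian group is normal

Yes, normal subgroup


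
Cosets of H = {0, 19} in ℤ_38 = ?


H = {0, 19}, |H| = 2
Number of cosets = |G|/|H| = 38/2 = 19
0 + H = {0, 19}
1 + H = {1, 20}
2 + H = {2, 21}
3 + H = {3, 22}
4 + H = {4, 23}
5 + H = {5, 24}
6 + H = {6, 25}
7 + H = {7, 26}
8 + H = {8, 27}
9 + H = {9, 28}
10 + H = {10, 29}
11 + H = {11, 30}
12 + H = {12, 31}
13 + H = {13, 32}
14 + H = {14, 33}
15 + H = {15, 34}
16 + H = {16, 35}
17 + H = {17, 36}
18 + H = {18, 37}

Cosets: 0+H={0,19}; 1+H={1,20}; 2+H={2,21}; 3+H={3,22}; 4+H={4,23}; 5+H={5,24}; 6+H={6,25}; 7+H={7,26}; 8+H={8,27}; 9+H={9,28}; 10+H={10,29}; 11+H={11,30}; 12+H={12,31}; 13+H={13,32}; 14+H={14,33}; 15+H={15,34}; 16+H={16,35}; 17+H={17,36}; 18+H={18,37}


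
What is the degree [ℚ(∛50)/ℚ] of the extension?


∛50 has minimal polynomial x³ - 50 (irreducible over ℚ since 50 is not a perfect cube)

[ℚ(∛50)/ℚ] = 3


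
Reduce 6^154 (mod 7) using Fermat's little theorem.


Fermat's little theorem: if p is prime and gcd(a,p)=1, then a^(p-1) ≡ 1 (mod p)
p = 7 is prime, gcd(6,7) = 1
Reduce exponent: 154 mod 6 = 4
So 6^154 ≡ 6^4 (mod 7)
6^4 mod 7 = 1

6^154 ≡ 1 (mod 7)


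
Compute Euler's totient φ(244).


Factor n: 244 = 2^2 × 61
φ(n) = n · ∏(1 - 1/p) over distinct primes p | n
φ(244) = 244 · (1 - 1/2) · (1 - 1/61) = 120

φ(244) = 120


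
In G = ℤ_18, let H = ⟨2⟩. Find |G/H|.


|⟨2⟩| = n / gcd(2, 18) = 18 / 2 = 9
H is normal (ℤ_18 is abelian).
|G/H| = |G| / |H| = 18 / 9 = 2

|G/H| = 2


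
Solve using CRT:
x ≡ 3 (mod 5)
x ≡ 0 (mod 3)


m₁ = 5, m₂ = 3, gcd = 1, so CRT applies. M = m₁·m₂ = 15
Let M₁ = M/m₁ = 3, M₂ = M/m₂ = 5
Find y₁ ≡ M₁⁻¹ (mod m₁): 3⁻¹ ≡ 2 (mod 5)
Find y₂ ≡ M₂⁻¹ (mod m₂): 5⁻¹ ≡ 2 (mod 3)
x = a₁·M₁·y₁ + a₂·M₂·y₂ = 3·3·2 + 0·5·2 = 18
Reduce mod 15: x ≡ 3
Check: 3 mod 5 = 3 ✓, 3 mod 3 = 0 ✓

x ≡ 3 (mod 15)


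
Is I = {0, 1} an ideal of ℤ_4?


Check ideal conditions for I = {0, 1} in ℤ_4:
(1) I is an additive subgroup? No
(2) For r ∈ ℤ_4 and a ∈ I: r·a ∈ I? No  [counterexample: r=2, a=1, r·a mod 4 = 2 ∉ I]

No, I is not an ideal of ℤ_4


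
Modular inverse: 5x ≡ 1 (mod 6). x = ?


Use the extended Euclidean algorithm to write 1 = 5·s + 6·t; then s mod 6 is the inverse.
Euclidean algorithm:
  5 = 0·6 + 5
  6 = 1·5 + 1
  5 = 5·1 + 0
gcd(5,6) = 1
Back-substitution gives: 5·(-1) + 6·(1) = 1
So 5⁻¹ ≡ -1 ≡ 5 (mod 6)
Check: 5 × 5 = 25 ≡ 1 (mod 6) ✓

5⁻¹ ≡ 5 (mod 6)


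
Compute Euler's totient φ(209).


Factor n: 209 = 11 × 19
φ(n) = n · ∏(1 - 1/p) over distinct primes p | n
φ(209) = 209 · (1 - 1/11) · (1 - 1/19) = 180

φ(209) = 180


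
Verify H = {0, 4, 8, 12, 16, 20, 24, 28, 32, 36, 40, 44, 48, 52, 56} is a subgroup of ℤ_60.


Subgroup test for H = {0, 4, 8, 12, 16, 20, 24, 28, 32, 36, 40, 44, 48, 52, 56} in (ℤ_60, +):
(1) 0 ∈ H? Yes
(2) Closure: for all a,b ∈ H, (a+b) mod 60 ∈ H? Yes
(3) Inverses: for all a ∈ H, -a mod 60 ∈ H? Yes

Yes, H is a subgroup of ℤ_60


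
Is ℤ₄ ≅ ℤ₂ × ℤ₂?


Comparing ℤ₄ and ℤ₂ × ℤ₂:
ℤ₄ has an element of order 4; ℤ₂×ℤ₂ has exponent 2

No, ℤ₄ ≇ ℤ₂ × ℤ₂


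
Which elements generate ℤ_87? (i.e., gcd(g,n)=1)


g generates ℤ_n iff gcd(g,n) = 1
Prime factors of 87: 3, 29
Generators are g ∈ {1,...,86} not divisible by any of these primes.
Generators: {1, 2, 4, 5, 7, 8, 10, 11, 13, 14, 16, 17, 19, 20, 22, 23, 25, 26, 28, 31, 32, 34, 35, 37, 38, 40, 41, 43, 44, 46, 47, 49, 50, 52, 53, 55, 56, 59, 61, 62, 64, 65, 67, 68, 70, 71, 73, 74, 76, 77, 79, 80, 82, 83, 85, 86}
Number of generators = φ(87) = 56

Generators of ℤ_87 = {1, 2, 4, 5, 7, 8, 10, 11, 13, 14, 16, 17, 19, 20, 22, 23, 25, 26, 28, 31, 32, 34, 35, 37, 38, 40, 41, 43, 44, 46, 47, 49, 50, 52, 53, 55, 56, 59, 61, 62, 64, 65, 67, 68, 70, 71, 73, 74, 76, 77, 79, 80, 82, 83, 85, 86}


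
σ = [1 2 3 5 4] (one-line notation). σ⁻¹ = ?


To find σ⁻¹, swap domain and range:
σ(1) = 1 → σ⁻¹(1) = 1
σ(2) = 2 → σ⁻¹(2) = 2
σ(3) = 3 → σ⁻¹(3) = 3
σ(4) = 5 → σ⁻¹(5) = 4
σ(5) = 4 → σ⁻¹(4) = 5

σ⁻¹ = [1 2 3 5 4]


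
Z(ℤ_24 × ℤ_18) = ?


Z(G) = {g ∈ G | gx = xg for all x ∈ G}
Direct product of abelian groups is abelian, so Z(G) = G

Z(ℤ_24 × ℤ_18) = ℤ_24 × ℤ_18


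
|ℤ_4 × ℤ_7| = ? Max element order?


|ℤ_4 × ℤ_7| = 4 × 7 = 28
Max element order = lcm(4,7) = 28
Cyclic? Yes (gcd=1)

|ℤ_4×ℤ_7| = 28, max element order = 28


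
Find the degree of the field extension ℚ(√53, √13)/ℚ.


[ℚ(√53,√13):ℚ] = [ℚ(√53,√13):ℚ(√53)]·[ℚ(√53):ℚ] = 2·2 = 4

[ℚ(√53, √13)/ℚ] = 4


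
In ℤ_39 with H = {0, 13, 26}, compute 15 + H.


15 + H = {15 + h (mod 39) : h ∈ H}
15+0=15, 15+13=28, 15+26=2
15 + H = {2, 15, 28} = 2 + H

15 + H = {2, 15, 28}


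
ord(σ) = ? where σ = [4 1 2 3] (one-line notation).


Cycle decomposition: (1 4 3 2)
Cycle lengths: 4
Order = lcm(4) = 4

ord(σ) = 4


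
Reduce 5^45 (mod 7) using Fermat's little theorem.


Fermat's little theorem: if p is prime and gcd(a,p)=1, then a^(p-1) ≡ 1 (mod p)
p = 7 is prime, gcd(5,7) = 1
Reduce exponent: 45 mod 6 = 3
So 5^45 ≡ 5^3 (mod 7)
5^3 mod 7 = 6

5^45 ≡ 6 (mod 7)


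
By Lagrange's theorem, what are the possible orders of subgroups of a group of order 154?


Lagrange's theorem: |H| divides |G|
|G| = 154
Divisors of 154: 1, 2, 7, 11, 14, 22, 77, 154

Possible subgroup orders: {1, 2, 7, 11, 14, 22, 77, 154}


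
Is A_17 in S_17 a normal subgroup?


H = A_17 in S_17
A_17 has index 2 in S_17, and every subgroup of index 2 is normal

Yes, normal subgroup


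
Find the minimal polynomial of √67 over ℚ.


√67 satisfies x² - 67 = 0, irreducible over ℚ since 67 is squarefree

Minimal polynomial: x² - 67


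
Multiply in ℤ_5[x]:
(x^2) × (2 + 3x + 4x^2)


Expand and collect like terms; reduce coefficients mod 5:
x^0: 0·2 = 0 ≡ 0 (mod 5)
x^1: 0·3 + 0·2 = 0 ≡ 0 (mod 5)
x^2: 0·4 + 0·3 + 1·2 = 2 ≡ 2 (mod 5)
x^3: 0·4 + 1·3 = 3 ≡ 3 (mod 5)
x^4: 1·4 = 4 ≡ 4 (mod 5)
Result: 2x^2 + 3x^3 + 4x^4

f · g = 2x^2 + 3x^3 + 4x^4


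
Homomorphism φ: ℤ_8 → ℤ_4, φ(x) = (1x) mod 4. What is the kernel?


Kernel = preimage of identity
ker(φ) = {x ∈ ℤ_8 : 1x ≡ 0 (mod 4)}. Since 4 | 8, φ is well-defined. The kernel is the cyclic subgroup ⟨4⟩ of ℤ_8 (order 2), i.e. {0, 4}

ker(φ) = {0, 4}


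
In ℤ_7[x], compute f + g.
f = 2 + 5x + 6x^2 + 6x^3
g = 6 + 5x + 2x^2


Add coefficients mod 7:
x^0: 2 + 6 = 1 (mod 7)
x^1: 5 + 5 = 3 (mod 7)
x^2: 6 + 2 = 1 (mod 7)
x^3: 6 + 0 = 6 (mod 7)
Result: 1 + 3x + x^2 + 6x^3

f + g = 1 + 3x + x^2 + 6x^3


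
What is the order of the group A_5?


|A_n| = n!/2 (even permutations)
|A_5| = 5!/2 = 120/2 = 60

|A_5| = 60


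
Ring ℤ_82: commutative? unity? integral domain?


ℤ_82 is a commutative ring with unity 1; 82 = 2×41 is composite, so 2·41 ≡ 0 gives zero divisors (not an integral domain)
Commutative: Yes
Integral domain: No
Has unity: Yes

ℤ_82: Commutative=Yes, Unity=Yes


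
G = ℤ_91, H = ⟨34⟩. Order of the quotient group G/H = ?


|⟨34⟩| = n / gcd(34, 91) = 91 / 1 = 91
H is normal (ℤ_91 is abelian).
|G/H| = |G| / |H| = 91 / 91 = 1

|G/H| = 1


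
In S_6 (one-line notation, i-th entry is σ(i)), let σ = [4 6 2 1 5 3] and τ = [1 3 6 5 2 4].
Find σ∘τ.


σ∘τ: apply τ first, then σ
1 →τ 1 →σ 4
2 →τ 3 →σ 2
3 →τ 6 →σ 3
4 →τ 5 →σ 5
5 →τ 2 →σ 6
6 →τ 4 →σ 1

σ∘τ = [4 2 3 5 6 1]


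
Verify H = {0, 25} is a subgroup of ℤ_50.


Subgroup test for H = {0, 25} in (ℤ_50, +):
(1) 0 ∈ H? Yes
(2) Closure: for all a,b ∈ H, (a+b) mod 50 ∈ H? Yes
(3) Inverses: for all a ∈ H, -a mod 50 ∈ H? Yes

Yes, H is a subgroup of ℤ_50


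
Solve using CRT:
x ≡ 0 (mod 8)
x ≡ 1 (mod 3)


m₁ = 8, m₂ = 3, gcd = 1, so CRT applies. M = m₁·m₂ = 24
Let M₁ = M/m₁ = 3, M₂ = M/m₂ = 8
Find y₁ ≡ M₁⁻¹ (mod m₁): 3⁻¹ ≡ 3 (mod 8)
Find y₂ ≡ M₂⁻¹ (mod m₂): 8⁻¹ ≡ 2 (mod 3)
x = a₁·M₁·y₁ + a₂·M₂·y₂ = 0·3·3 + 1·8·2 = 16
Reduce mod 24: x ≡ 16
Check: 16 mod 8 = 0 ✓, 16 mod 3 = 1 ✓

x ≡ 16 (mod 24)


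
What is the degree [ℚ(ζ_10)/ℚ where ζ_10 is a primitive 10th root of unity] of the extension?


[ℚ(ζ_n):ℚ] = deg Φ_n(x) = φ(n). Here φ(10) = 4

[ℚ(ζ_10)/ℚ where ζ_10 is a primitive 10th root of unity] = 4


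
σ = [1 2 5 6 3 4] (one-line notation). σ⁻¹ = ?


To find σ⁻¹, swap domain and range:
σ(1) = 1 → σ⁻¹(1) = 1
σ(2) = 2 → σ⁻¹(2) = 2
σ(3) = 5 → σ⁻¹(5) = 3
σ(4) = 6 → σ⁻¹(6) = 4
σ(5) = 3 → σ⁻¹(3) = 5
σ(6) = 4 → σ⁻¹(4) = 6

σ⁻¹ = [1 2 5 6 3 4]


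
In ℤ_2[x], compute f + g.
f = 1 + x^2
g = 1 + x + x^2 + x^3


Add coefficients mod 2:
x^0: 1 + 1 = 0 (mod 2)
x^1: 0 + 1 = 1 (mod 2)
x^2: 1 + 1 = 0 (mod 2)
x^3: 0 + 1 = 1 (mod 2)
Result: x + x^3

f + g = x + x^3


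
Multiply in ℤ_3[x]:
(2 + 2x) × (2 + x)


Expand and collect like terms; reduce coefficients mod 3:
x^0: 2·2 = 4 ≡ 1 (mod 3)
x^1: 2·1 + 2·2 = 6 ≡ 0 (mod 3)
x^2: 2·1 = 2 ≡ 2 (mod 3)
Result: 1 + 2x^2

f · g = 1 + 2x^2


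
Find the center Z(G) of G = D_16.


Z(G) = {g ∈ G | gx = xg for all x ∈ G}
For even n, Z(D_n) = {e, r^(n/2)}: the 180° rotation r^8 commutes with every reflection and rotation

Z(D_16) = {e, r^8}


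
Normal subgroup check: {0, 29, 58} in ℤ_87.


H = {0, 29, 58} in ℤ_87
ℤ_87 is abelian; every subgroup of an abelian group is normal

Yes, normal subgroup


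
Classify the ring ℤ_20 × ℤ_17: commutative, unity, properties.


Direct product ring; commutative with unity (1,1); but (1,0)·(0,1) = (0,0) gives zero divisors, so not an integral domain
Commutative: Yes
Integral domain: No
Has unity: Yes

ℤ_20 × ℤ_17: Commutative=Yes, Unity=Yes


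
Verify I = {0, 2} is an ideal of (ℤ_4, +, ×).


Check ideal conditions for I = {0, 2} in ℤ_4:
(1) I is an additive subgroup? Yes
(2) For r ∈ ℤ_4 and a ∈ I: r·a ∈ I? Yes

Yes, I is an ideal of ℤ_4


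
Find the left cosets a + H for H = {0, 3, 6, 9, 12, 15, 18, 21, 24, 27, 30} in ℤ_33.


H = {0, 3, 6, 9, 12, 15, 18, 21, 24, 27, 30}, |H| = 11
Number of cosets = |G|/|H| = 33/11 = 3
0 + H = {0, 3, 6, 9, 12, 15, 18, 21, 24, 27, 30}
1 + H = {1, 4, 7, 10, 13, 16, 19, 22, 25, 28, 31}
2 + H = {2, 5, 8, 11, 14, 17, 20, 23, 26, 29, 32}

Cosets: 0+H={0,3,6,9,12,15,18,21,24,27,30}; 1+H={1,4,7,10,13,16,19,22,25,28,31}; 2+H={2,5,8,11,14,17,20,23,26,29,32}


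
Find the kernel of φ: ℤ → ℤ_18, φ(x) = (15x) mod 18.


Kernel = preimage of identity
ker(φ) = {x ∈ ℤ : 15x ≡ 0 (mod 18)}. gcd(15,18) = 3, so 15x ≡ 0 (mod 18) ⟺ x ≡ 0 (mod 18/3 = 6). Hence ker(φ) = 6ℤ

ker(φ) = 6ℤ


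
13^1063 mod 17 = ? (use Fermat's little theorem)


Fermat's little theorem: if p is prime and gcd(a,p)=1, then a^(p-1) ≡ 1 (mod p)
p = 17 is prime, gcd(13,17) = 1
Reduce exponent: 1063 mod 16 = 7
So 13^1063 ≡ 13^7 (mod 17)
13^7 mod 17 = 4

13^1063 ≡ 4 (mod 17)


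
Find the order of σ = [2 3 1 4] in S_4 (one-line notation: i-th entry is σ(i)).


Cycle decomposition: (1 2 3)
Cycle lengths: 3
Order = lcm(3) = 3

ord(σ) = 3


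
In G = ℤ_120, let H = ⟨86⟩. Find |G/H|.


|⟨86⟩| = n / gcd(86, 120) = 120 / 2 = 60
H is normal (ℤ_120 is abelian).
|G/H| = |G| / |H| = 120 / 60 = 2

|G/H| = 2


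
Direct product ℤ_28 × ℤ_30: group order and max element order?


|ℤ_28 × ℤ_30| = 28 × 30 = 840
Max element order = lcm(28,30) = 420
Cyclic? No (gcd=2)

|ℤ_28×ℤ_30| = 840, max element order = 420


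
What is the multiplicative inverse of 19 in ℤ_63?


Use the extended Euclidean algorithm to write 1 = 19·s + 63·t; then s mod 63 is the inverse.
Euclidean algorithm:
  19 = 0·63 + 19
  63 = 3·19 + 6
  19 = 3·6 + 1
  6 = 6·1 + 0
gcd(19,63) = 1
Back-substitution gives: 19·(10) + 63·(-3) = 1
So 19⁻¹ ≡ 10 ≡ 10 (mod 63)
Check: 19 × 10 = 190 ≡ 1 (mod 63) ✓

19⁻¹ ≡ 10 (mod 63)


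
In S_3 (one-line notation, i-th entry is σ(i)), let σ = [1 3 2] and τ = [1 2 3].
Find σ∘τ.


σ∘τ: apply τ first, then σ
1 →τ 1 →σ 1
2 →τ 2 →σ 3
3 →τ 3 →σ 2

σ∘τ = [1 3 2]


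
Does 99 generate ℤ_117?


g generates ℤ_n iff gcd(g, n) = 1
gcd(99, 117) = 9
Since gcd = 9 ≠ 1, ⟨99⟩ has order 13 < 117, so 99 is not a generator.

No, 99 does not generate ℤ_117


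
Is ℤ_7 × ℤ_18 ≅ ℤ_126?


Comparing ℤ_7 × ℤ_18 and ℤ_126:
gcd(7,18) = 1, so ℤ_7 × ℤ_18 ≅ ℤ_126 (CRT)

Yes, ℤ_7 × ℤ_18 ≅ ℤ_126


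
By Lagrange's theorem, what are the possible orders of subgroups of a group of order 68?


Lagrange's theorem: |H| divides |G|
|G| = 68
Divisors of 68: 1, 2, 4, 17, 34, 68

Possible subgroup orders: {1, 2, 4, 17, 34, 68}


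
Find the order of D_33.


|D_n| = 2n (n rotations and n reflections)
|D_33| = 2×33 = 66

|D_33| = 66


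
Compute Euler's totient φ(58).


Factor n: 58 = 2 × 29
φ(n) = n · ∏(1 - 1/p) over distinct primes p | n
φ(58) = 58 · (1 - 1/2) · (1 - 1/29) = 28

φ(58) = 28


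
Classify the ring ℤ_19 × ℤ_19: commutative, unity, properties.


Direct product ring; commutative with unity (1,1); but (1,0)·(0,1) = (0,0) gives zero divisors, so not an integral domain
Commutative: Yes
Integral domain: No
Has unity: Yes

ℤ_19 × ℤ_19: Commutative=Yes, Unity=Yes


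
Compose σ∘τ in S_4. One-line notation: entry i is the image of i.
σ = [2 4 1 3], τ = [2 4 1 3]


σ∘τ: apply τ first, then σ
1 →τ 2 →σ 4
2 →τ 4 →σ 3
3 →τ 1 →σ 2
4 →τ 3 →σ 1

σ∘τ = [4 3 2 1]


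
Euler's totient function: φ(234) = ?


Factor n: 234 = 2 × 3^2 × 13
φ(n) = n · ∏(1 - 1/p) over distinct primes p | n
φ(234) = 234 · (1 - 1/2) · (1 - 1/3) · (1 - 1/13) = 72

φ(234) = 72


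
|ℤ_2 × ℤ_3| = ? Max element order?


|ℤ_2 × ℤ_3| = 2 × 3 = 6
Max element order = lcm(2,3) = 6
Cyclic? Yes (gcd=1)

|ℤ_2×ℤ_3| = 6, max element order = 6


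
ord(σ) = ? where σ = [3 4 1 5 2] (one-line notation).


Cycle decomposition: (1 3) (2 4 5)
Cycle lengths: 2, 3
Order = lcm(2, 3) = 6

ord(σ) = 6


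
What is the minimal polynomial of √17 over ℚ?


√17 satisfies x² - 17 = 0, irreducible over ℚ since 17 is squarefree

Minimal polynomial: x² - 17


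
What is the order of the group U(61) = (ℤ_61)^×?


U(n) is the group of units mod n; |U(n)| = φ(n)
|U(61)| = φ(61) = 60

|U(61) = (ℤ_61)^×| = 60


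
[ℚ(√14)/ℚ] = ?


√14 has minimal polynomial x² - 14 (irreducible over ℚ since 14 is squarefree)

[ℚ(√14)/ℚ] = 2


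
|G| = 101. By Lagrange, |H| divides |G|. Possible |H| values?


Lagrange's theorem: |H| divides |G|
|G| = 101
Divisors of 101: 1, 101

Possible subgroup orders: {1, 101}


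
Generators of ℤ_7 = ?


g generates ℤ_n iff gcd(g,n) = 1
Checking each g ∈ {1,...,6}:
gcd(1,7) = 1
gcd(2,7) = 1
gcd(3,7) = 1
gcd(4,7) = 1
gcd(5,7) = 1
gcd(6,7) = 1
Generators: {1, 2, 3, 4, 5, 6}
Number of generators = φ(7) = 6

Generators of ℤ_7 = {1, 2, 3, 4, 5, 6}


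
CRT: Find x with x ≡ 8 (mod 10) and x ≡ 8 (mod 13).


m₁ = 10, m₂ = 13, gcd = 1, so CRT applies. M = m₁·m₂ = 130
Let M₁ = M/m₁ = 13, M₂ = M/m₂ = 10
Find y₁ ≡ M₁⁻¹ (mod m₁): 13⁻¹ ≡ 7 (mod 10)
Find y₂ ≡ M₂⁻¹ (mod m₂): 10⁻¹ ≡ 4 (mod 13)
x = a₁·M₁·y₁ + a₂·M₂·y₂ = 8·13·7 + 8·10·4 = 1048
Reduce mod 130: x ≡ 8
Check: 8 mod 10 = 8 ✓, 8 mod 13 = 8 ✓

x ≡ 8 (mod 130)


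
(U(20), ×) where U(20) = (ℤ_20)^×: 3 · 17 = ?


Operation: multiplication mod 20
3 · 17 = (a × b) mod 20 with a = 3, b = 17

3 · 17 = 11


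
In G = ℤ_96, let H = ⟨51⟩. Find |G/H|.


|⟨51⟩| = n / gcd(51, 96) = 96 / 3 = 32
H is normal (ℤ_96 is abelian).
|G/H| = |G| / |H| = 96 / 32 = 3

|G/H| = 3


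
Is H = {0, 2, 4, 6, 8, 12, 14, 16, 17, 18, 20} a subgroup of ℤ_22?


Subgroup test for H = {0, 2, 4, 6, 8, 12, 14, 16, 17, 18, 20} in (ℤ_22, +):
(1) 0 ∈ H? Yes
(2) Closure: for all a,b ∈ H, (a+b) mod 22 ∈ H? No  [counterexample: 2 + 8 = 10 ∉ H]
(3) Inverses: for all a ∈ H, -a mod 22 ∈ H? No

No, H is not a subgroup of ℤ_22


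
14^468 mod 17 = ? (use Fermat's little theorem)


Fermat's little theorem: if p is prime and gcd(a,p)=1, then a^(p-1) ≡ 1 (mod p)
p = 17 is prime, gcd(14,17) = 1
Reduce exponent: 468 mod 16 = 4
So 14^468 ≡ 14^4 (mod 17)
14^4 mod 17 = 13

14^468 ≡ 13 (mod 17)


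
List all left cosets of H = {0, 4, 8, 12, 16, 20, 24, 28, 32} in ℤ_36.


H = {0, 4, 8, 12, 16, 20, 24, 28, 32}, |H| = 9
Number of cosets = |G|/|H| = 36/9 = 4
0 + H = {0, 4, 8, 12, 16, 20, 24, 28, 32}
1 + H = {1, 5, 9, 13, 17, 21, 25, 29, 33}
2 + H = {2, 6, 10, 14, 18, 22, 26, 30, 34}
3 + H = {3, 7, 11, 15, 19, 23, 27, 31, 35}

Cosets: 0+H={0,4,8,12,16,20,24,28,32}; 1+H={1,5,9,13,17,21,25,29,33}; 2+H={2,6,10,14,18,22,26,30,34}; 3+H={3,7,11,15,19,23,27,31,35}


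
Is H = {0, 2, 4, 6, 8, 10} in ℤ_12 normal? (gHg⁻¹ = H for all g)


H = {0, 2, 4, 6, 8, 10} in ℤ_12
ℤ_12 is abelian; every subgroup of an abelian group is normal

Yes, normal subgroup


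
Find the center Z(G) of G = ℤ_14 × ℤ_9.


Z(G) = {g ∈ G | gx = xg for all x ∈ G}
Direct product of abelian groups is abelian, so Z(G) = G

Z(ℤ_14 × ℤ_9) = ℤ_14 × ℤ_9


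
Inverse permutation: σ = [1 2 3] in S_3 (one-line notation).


To find σ⁻¹, swap domain and range:
σ(1) = 1 → σ⁻¹(1) = 1
σ(2) = 2 → σ⁻¹(2) = 2
σ(3) = 3 → σ⁻¹(3) = 3

σ⁻¹ = [1 2 3]


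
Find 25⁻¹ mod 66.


Use the extended Euclidean algorithm to write 1 = 25·s + 66·t; then s mod 66 is the inverse.
Euclidean algorithm:
  25 = 0·66 + 25
  66 = 2·25 + 16
  25 = 1·16 + 9
  16 = 1·9 + 7
  9 = 1·7 + 2
  7 = 3·2 + 1
  2 = 2·1 + 0
gcd(25,66) = 1
Back-substitution gives: 25·(-29) + 66·(11) = 1
So 25⁻¹ ≡ -29 ≡ 37 (mod 66)
Check: 25 × 37 = 925 ≡ 1 (mod 66) ✓

25⁻¹ ≡ 37 (mod 66)


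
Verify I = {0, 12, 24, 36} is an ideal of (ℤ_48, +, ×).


Check ideal conditions for I = {0, 12, 24, 36} in ℤ_48:
(1) I is an additive subgroup? Yes
(2) For r ∈ ℤ_48 and a ∈ I: r·a ∈ I? Yes

Yes, I is an ideal of ℤ_48


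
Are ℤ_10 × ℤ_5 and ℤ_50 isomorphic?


Comparing ℤ_10 × ℤ_5 and ℤ_50:
gcd(10,5) = 5 ≠ 1. Max element order in ℤ_10×ℤ_5 is lcm(10,5) = 10 < 50, so it has no element of order 50

No, ℤ_10 × ℤ_5 ≇ ℤ_50


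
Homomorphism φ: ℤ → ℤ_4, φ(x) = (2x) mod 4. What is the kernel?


Kernel = preimage of identity
ker(φ) = {x ∈ ℤ : 2x ≡ 0 (mod 4)}. gcd(2,4) = 2, so 2x ≡ 0 (mod 4) ⟺ x ≡ 0 (mod 4/2 = 2). Hence ker(φ) = 2ℤ

ker(φ) = 2ℤ


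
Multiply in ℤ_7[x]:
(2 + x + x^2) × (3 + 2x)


Expand and collect like terms; reduce coefficients mod 7:
x^0: 2·3 = 6 ≡ 6 (mod 7)
x^1: 2·2 + 1·3 = 7 ≡ 0 (mod 7)
x^2: 1·2 + 1·3 = 5 ≡ 5 (mod 7)
x^3: 1·2 = 2 ≡ 2 (mod 7)
Result: 6 + 5x^2 + 2x^3

f · g = 6 + 5x^2 + 2x^3


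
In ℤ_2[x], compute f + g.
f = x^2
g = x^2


Add coefficients mod 2:
x^0: 0 + 0 = 0 (mod 2)
x^1: 0 + 0 = 0 (mod 2)
x^2: 1 + 1 = 0 (mod 2)
Result: 0

f + g = 0


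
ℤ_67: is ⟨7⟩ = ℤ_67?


g generates ℤ_n iff gcd(g, n) = 1
gcd(7, 67) = 1
Since gcd = 1, 7 is a generator.

Yes, 7 generates ℤ_67


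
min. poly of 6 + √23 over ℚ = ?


Let α = 6 + √23. Then α - 6 = √23, so (α - 6)² = 23, giving α² - 12α + 13 = 0. Degree 2 and α ∉ ℚ, so this is the minimal polynomial.

Minimal polynomial: x² - 12x + 13


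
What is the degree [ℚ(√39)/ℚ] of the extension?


√39 has minimal polynomial x² - 39 (irreducible over ℚ since 39 is squarefree)

[ℚ(√39)/ℚ] = 2


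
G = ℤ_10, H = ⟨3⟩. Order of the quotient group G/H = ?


|⟨3⟩| = n / gcd(3, 10) = 10 / 1 = 10
H is normal (ℤ_10 is abelian).
|G/H| = |G| / |H| = 10 / 10 = 1

|G/H| = 1


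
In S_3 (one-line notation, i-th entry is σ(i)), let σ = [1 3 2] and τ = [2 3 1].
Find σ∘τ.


σ∘τ: apply τ first, then σ
1 →τ 2 →σ 3
2 →τ 3 →σ 2
3 →τ 1 →σ 1

σ∘τ = [3 2 1]


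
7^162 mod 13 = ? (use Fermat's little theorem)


Fermat's little theorem: if p is prime and gcd(a,p)=1, then a^(p-1) ≡ 1 (mod p)
p = 13 is prime, gcd(7,13) = 1
Reduce exponent: 162 mod 12 = 6
So 7^162 ≡ 7^6 (mod 13)
7^6 mod 13 = 12

7^162 ≡ 12 (mod 13)


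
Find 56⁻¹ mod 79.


Use the extended Euclidean algorithm to write 1 = 56·s + 79·t; then s mod 79 is the inverse.
Euclidean algorithm:
  56 = 0·79 + 56
  79 = 1·56 + 23
  56 = 2·23 + 10
  23 = 2·10 + 3
  10 = 3·3 + 1
  3 = 3·1 + 0
gcd(56,79) = 1
Back-substitution gives: 56·(24) + 79·(-17) = 1
So 56⁻¹ ≡ 24 ≡ 24 (mod 79)
Check: 56 × 24 = 1344 ≡ 1 (mod 79) ✓

56⁻¹ ≡ 24 (mod 79)


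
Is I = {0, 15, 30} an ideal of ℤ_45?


Check ideal conditions for I = {0, 15, 30} in ℤ_45:
(1) I is an additive subgroup? Yes
(2) For r ∈ ℤ_45 and a ∈ I: r·a ∈ I? Yes

Yes, I is an ideal of ℤ_45


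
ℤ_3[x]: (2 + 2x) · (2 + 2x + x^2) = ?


Expand and collect like terms; reduce coefficients mod 3:
x^0: 2·2 = 4 ≡ 1 (mod 3)
x^1: 2·2 + 2·2 = 8 ≡ 2 (mod 3)
x^2: 2·1 + 2·2 = 6 ≡ 0 (mod 3)
x^3: 2·1 = 2 ≡ 2 (mod 3)
Result: 1 + 2x + 2x^3

f · g = 1 + 2x + 2x^3


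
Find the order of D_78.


|D_n| = 2n (n rotations and n reflections)
|D_78| = 2×78 = 156

|D_78| = 156


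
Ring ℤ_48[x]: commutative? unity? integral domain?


ℤ_48 has zero divisors (2·24 ≡ 0), and these lift to constant zero divisors in ℤ_48[x]; so not an integral domain
Commutative: Yes
Integral domain: No
Has unity: Yes

ℤ_48[x]: Commutative=Yes, Unity=Yes


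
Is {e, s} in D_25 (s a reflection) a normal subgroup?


H = {e, s} in D_25 (s a reflection)
r·s·r⁻¹ = sr⁻² ≠ s for n ≥ 3, so {e, s} is not closed under conjugation

No, not a normal subgroup


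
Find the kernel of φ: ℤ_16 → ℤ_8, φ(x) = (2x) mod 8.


Kernel = preimage of identity
ker(φ) = {x ∈ ℤ_16 : 2x ≡ 0 (mod 8)}. Since 8 | 16, φ is well-defined. The kernel is the cyclic subgroup ⟨4⟩ of ℤ_16 (order 4), i.e. {0, 4, 8, 12}

ker(φ) = {0, 4, 8, 12}


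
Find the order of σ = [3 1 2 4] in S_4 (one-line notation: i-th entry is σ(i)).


Cycle decomposition: (1 3 2)
Cycle lengths: 3
Order = lcm(3) = 3

ord(σ) = 3


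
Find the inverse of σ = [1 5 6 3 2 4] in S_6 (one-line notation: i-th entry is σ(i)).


To find σ⁻¹, swap domain and range:
σ(1) = 1 → σ⁻¹(1) = 1
σ(2) = 5 → σ⁻¹(5) = 2
σ(3) = 6 → σ⁻¹(6) = 3
σ(4) = 3 → σ⁻¹(3) = 4
σ(5) = 2 → σ⁻¹(2) = 5
σ(6) = 4 → σ⁻¹(4) = 6

σ⁻¹ = [1 5 4 6 2 3]


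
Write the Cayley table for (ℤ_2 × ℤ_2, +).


Elements: {(0,0), (0,1), (1,0), (1,1)}
Operation: componentwise addition mod (2, 2)
Entry (a, b) = ((a₁+b₁) mod 2, (a₂+b₂) mod 2)

Cayley table:
      | (0,0) | (0,1) | (1,0) | (1,1)
(0,0) | (0,0) | (0,1) | (1,0) | (1,1)
(0,1) | (0,1) | (0,0) | (1,1) | (1,0)
(1,0) | (1,0) | (1,1) | (0,0) | (0,1)
(1,1) | (1,1) | (1,0) | (0,1) | (0,0)


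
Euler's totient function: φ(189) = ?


Factor n: 189 = 3^3 × 7
φ(n) = n · ∏(1 - 1/p) over distinct primes p | n
φ(189) = 189 · (1 - 1/3) · (1 - 1/7) = 108

φ(189) = 108


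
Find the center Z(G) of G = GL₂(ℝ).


Z(G) = {g ∈ G | gx = xg for all x ∈ G}
Only scalar multiples of the identity commute with all invertible matrices

Z(GL₂(ℝ)) = {aI : a ∈ ℝ, a ≠ 0}


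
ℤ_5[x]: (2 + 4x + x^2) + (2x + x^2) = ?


Add coefficients mod 5:
x^0: 2 + 0 = 2 (mod 5)
x^1: 4 + 2 = 1 (mod 5)
x^2: 1 + 1 = 2 (mod 5)
Result: 2 + x + 2x^2

f + g = 2 + x + 2x^2


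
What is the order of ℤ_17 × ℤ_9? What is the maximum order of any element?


|ℤ_17 × ℤ_9| = 17 × 9 = 153
Max element order = lcm(17,9) = 153
Cyclic? Yes (gcd=1)

|ℤ_17×ℤ_9| = 153, max element order = 153


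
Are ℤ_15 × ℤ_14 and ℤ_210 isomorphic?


Comparing ℤ_15 × ℤ_14 and ℤ_210:
gcd(15,14) = 1, so ℤ_15 × ℤ_14 ≅ ℤ_210 (CRT)

Yes, ℤ_15 × ℤ_14 ≅ ℤ_210


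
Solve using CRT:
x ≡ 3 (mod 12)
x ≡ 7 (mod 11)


m₁ = 12, m₂ = 11, gcd = 1, so CRT applies. M = m₁·m₂ = 132
Let M₁ = M/m₁ = 11, M₂ = M/m₂ = 12
Find y₁ ≡ M₁⁻¹ (mod m₁): 11⁻¹ ≡ 11 (mod 12)
Find y₂ ≡ M₂⁻¹ (mod m₂): 12⁻¹ ≡ 1 (mod 11)
x = a₁·M₁·y₁ + a₂·M₂·y₂ = 3·11·11 + 7·12·1 = 447
Reduce mod 132: x ≡ 51
Check: 51 mod 12 = 3 ✓, 51 mod 11 = 7 ✓

x ≡ 51 (mod 132)


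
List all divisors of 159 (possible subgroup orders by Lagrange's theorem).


Lagrange's theorem: |H| divides |G|
|G| = 159
Divisors of 159: 1, 3, 53, 159

Possible subgroup orders: {1, 3, 53, 159}


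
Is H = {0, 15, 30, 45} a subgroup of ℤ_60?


Subgroup test for H = {0, 15, 30, 45} in (ℤ_60, +):
(1) 0 ∈ H? Yes
(2) Closure: for all a,b ∈ H, (a+b) mod 60 ∈ H? Yes
(3) Inverses: for all a ∈ H, -a mod 60 ∈ H? Yes

Yes, H is a subgroup of ℤ_60


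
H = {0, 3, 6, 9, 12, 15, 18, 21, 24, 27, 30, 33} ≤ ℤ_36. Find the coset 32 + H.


32 + H = {32 + h (mod 36) : h ∈ H}
32+0=32, 32+3=35, 32+6=2, 32+9=5, 32+12=8, 32+15=11, 32+18=14, 32+21=17, 32+24=20, 32+27=23, 32+30=26, 32+33=29
32 + H = {2, 5, 8, 11, 14, 17, 20, 23, 26, 29, 32, 35} = 2 + H

32 + H = {2, 5, 8, 11, 14, 17, 20, 23, 26, 29, 32, 35}


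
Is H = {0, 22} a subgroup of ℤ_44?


Subgroup test for H = {0, 22} in (ℤ_44, +):
(1) 0 ∈ H? Yes
(2) Closure: for all a,b ∈ H, (a+b) mod 44 ∈ H? Yes
(3) Inverses: for all a ∈ H, -a mod 44 ∈ H? Yes

Yes, H is a subgroup of ℤ_44


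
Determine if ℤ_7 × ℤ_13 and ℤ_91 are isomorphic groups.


Comparing ℤ_7 × ℤ_13 and ℤ_91:
gcd(7,13) = 1, so ℤ_7 × ℤ_13 ≅ ℤ_91 (CRT)

Yes, ℤ_7 × ℤ_13 ≅ ℤ_91


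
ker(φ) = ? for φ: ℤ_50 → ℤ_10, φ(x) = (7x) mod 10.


Kernel = preimage of identity
ker(φ) = {x ∈ ℤ_50 : 7x ≡ 0 (mod 10)}. Since 10 | 50, φ is well-defined. The kernel is the cyclic subgroup ⟨10⟩ of ℤ_50 (order 5), i.e. {0, 10, 20, 30, 40}

ker(φ) = {0, 10, 20, 30, 40}


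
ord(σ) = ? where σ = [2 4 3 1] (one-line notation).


Cycle decomposition: (1 2 4)
Cycle lengths: 3
Order = lcm(3) = 3

ord(σ) = 3


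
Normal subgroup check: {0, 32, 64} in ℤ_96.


H = {0, 32, 64} in ℤ_96
ℤ_96 is abelian; every subgroup of an abelian group is normal

Yes, normal subgroup


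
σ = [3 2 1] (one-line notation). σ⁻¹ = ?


To find σ⁻¹, swap domain and range:
σ(1) = 3 → σ⁻¹(3) = 1
σ(2) = 2 → σ⁻¹(2) = 2
σ(3) = 1 → σ⁻¹(1) = 3

σ⁻¹ = [3 2 1]


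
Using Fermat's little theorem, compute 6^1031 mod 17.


Fermat's little theorem: if p is prime and gcd(a,p)=1, then a^(p-1) ≡ 1 (mod p)
p = 17 is prime, gcd(6,17) = 1
Reduce exponent: 1031 mod 16 = 7
So 6^1031 ≡ 6^7 (mod 17)
6^7 mod 17 = 14

6^1031 ≡ 14 (mod 17)


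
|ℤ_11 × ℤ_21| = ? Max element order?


|ℤ_11 × ℤ_21| = 11 × 21 = 231
Max element order = lcm(11,21) = 231
Cyclic? Yes (gcd=1)

|ℤ_11×ℤ_21| = 231, max element order = 231


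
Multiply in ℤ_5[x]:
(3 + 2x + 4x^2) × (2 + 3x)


Expand and collect like terms; reduce coefficients mod 5:
x^0: 3·2 = 6 ≡ 1 (mod 5)
x^1: 3·3 + 2·2 = 13 ≡ 3 (mod 5)
x^2: 2·3 + 4·2 = 14 ≡ 4 (mod 5)
x^3: 4·3 = 12 ≡ 2 (mod 5)
Result: 1 + 3x + 4x^2 + 2x^3

f · g = 1 + 3x + 4x^2 + 2x^3


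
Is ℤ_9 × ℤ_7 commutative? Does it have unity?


Direct product ring; commutative with unity (1,1); but (1,0)·(0,1) = (0,0) gives zero divisors, so not an integral domain
Commutative: Yes
Integral domain: No
Has unity: Yes

ℤ_9 × ℤ_7: Commutative=Yes, Unity=Yes


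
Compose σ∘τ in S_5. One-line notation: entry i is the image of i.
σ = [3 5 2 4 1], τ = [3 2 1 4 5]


σ∘τ: apply τ first, then σ
1 →τ 3 →σ 2
2 →τ 2 →σ 5
3 →τ 1 →σ 3
4 →τ 4 →σ 4
5 →τ 5 →σ 1

σ∘τ = [2 5 3 4 1]


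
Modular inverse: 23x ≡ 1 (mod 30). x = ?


Use the extended Euclidean algorithm to write 1 = 23·s + 30·t; then s mod 30 is the inverse.
Euclidean algorithm:
  23 = 0·30 + 23
  30 = 1·23 + 7
  23 = 3·7 + 2
  7 = 3·2 + 1
  2 = 2·1 + 0
gcd(23,30) = 1
Back-substitution gives: 23·(-13) + 30·(10) = 1
So 23⁻¹ ≡ -13 ≡ 17 (mod 30)
Check: 23 × 17 = 391 ≡ 1 (mod 30) ✓

23⁻¹ ≡ 17 (mod 30)


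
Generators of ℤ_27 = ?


g generates ℤ_n iff gcd(g,n) = 1
Prime factors of 27: 3
Generators are g ∈ {1,...,26} not divisible by any of these primes.
Generators: {1, 2, 4, 5, 7, 8, 10, 11, 13, 14, 16, 17, 19, 20, 22, 23, 25, 26}
Number of generators = φ(27) = 18

Generators of ℤ_27 = {1, 2, 4, 5, 7, 8, 10, 11, 13, 14, 16, 17, 19, 20, 22, 23, 25, 26}


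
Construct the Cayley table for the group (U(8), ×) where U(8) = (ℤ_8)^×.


Elements: {1, 3, 5, 7}
Operation: multiplication mod 8
Entry (a, b) = (a × b) mod 8

Cayley table:
  | 1 | 3 | 5 | 7
1 | 1 | 3 | 5 | 7
3 | 3 | 1 | 7 | 5
5 | 5 | 7 | 1 | 3
7 | 7 | 5 | 3 | 1


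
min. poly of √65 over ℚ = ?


√65 satisfies x² - 65 = 0, irreducible over ℚ since 65 is squarefree

Minimal polynomial: x² - 65


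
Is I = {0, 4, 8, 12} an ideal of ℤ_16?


Check ideal conditions for I = {0, 4, 8, 12} in ℤ_16:
(1) I is an additive subgroup? Yes
(2) For r ∈ ℤ_16 and a ∈ I: r·a ∈ I? Yes

Yes, I is an ideal of ℤ_16


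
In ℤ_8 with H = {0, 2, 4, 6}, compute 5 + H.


5 + H = {5 + h (mod 8) : h ∈ H}
5+0=5, 5+2=7, 5+4=1, 5+6=3
5 + H = {1, 3, 5, 7} = 1 + H

5 + H = {1, 3, 5, 7}


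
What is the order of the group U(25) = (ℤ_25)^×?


U(n) is the group of units mod n; |U(n)| = φ(n)
|U(25)| = φ(25) = 20

|U(25) = (ℤ_25)^×| = 20


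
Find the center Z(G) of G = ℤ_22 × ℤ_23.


Z(G) = {g ∈ G | gx = xg for all x ∈ G}
Direct product of abelian groups is abelian, so Z(G) = G

Z(ℤ_22 × ℤ_23) = ℤ_22 × ℤ_23


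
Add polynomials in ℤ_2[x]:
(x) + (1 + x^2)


Add coefficients mod 2:
x^0: 0 + 1 = 1 (mod 2)
x^1: 1 + 0 = 1 (mod 2)
x^2: 0 + 1 = 1 (mod 2)
Result: 1 + x + x^2

f + g = 1 + x + x^2


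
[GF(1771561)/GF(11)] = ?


GF(1771561) = GF(11^6), so the extension degree is 6

[GF(1771561)/GF(11)] = 6


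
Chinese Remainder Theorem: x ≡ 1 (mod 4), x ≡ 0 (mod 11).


m₁ = 4, m₂ = 11, gcd = 1, so CRT applies. M = m₁·m₂ = 44
Let M₁ = M/m₁ = 11, M₂ = M/m₂ = 4
Find y₁ ≡ M₁⁻¹ (mod m₁): 11⁻¹ ≡ 3 (mod 4)
Find y₂ ≡ M₂⁻¹ (mod m₂): 4⁻¹ ≡ 3 (mod 11)
x = a₁·M₁·y₁ + a₂·M₂·y₂ = 1·11·3 + 0·4·3 = 33
Reduce mod 44: x ≡ 33
Check: 33 mod 4 = 1 ✓, 33 mod 11 = 0 ✓

x ≡ 33 (mod 44)


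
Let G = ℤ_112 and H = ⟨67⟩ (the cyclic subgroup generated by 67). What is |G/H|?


|⟨67⟩| = n / gcd(67, 112) = 112 / 1 = 112
H is normal (ℤ_112 is abelian).
|G/H| = |G| / |H| = 112 / 112 = 1

|G/H| = 1


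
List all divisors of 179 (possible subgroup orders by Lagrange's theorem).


Lagrange's theorem: |H| divides |G|
|G| = 179
Divisors of 179: 1, 179

Possible subgroup orders: {1, 179}


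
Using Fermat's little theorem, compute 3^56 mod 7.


Fermat's little theorem: if p is prime and gcd(a,p)=1, then a^(p-1) ≡ 1 (mod p)
p = 7 is prime, gcd(3,7) = 1
Reduce exponent: 56 mod 6 = 2
So 3^56 ≡ 3^2 (mod 7)
3^2 mod 7 = 2

3^56 ≡ 2 (mod 7)


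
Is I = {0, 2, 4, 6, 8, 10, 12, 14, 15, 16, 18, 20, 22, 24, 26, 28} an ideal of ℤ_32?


Check ideal conditions for I = {0, 2, 4, 6, 8, 10, 12, 14, 15, 16, 18, 20, 22, 24, 26, 28} in ℤ_32:
(1) I is an additive subgroup? No
(2) For r ∈ ℤ_32 and a ∈ I: r·a ∈ I? No  [counterexample: r=2, a=15, r·a mod 32 = 30 ∉ I]

No, I is not an ideal of ℤ_32
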